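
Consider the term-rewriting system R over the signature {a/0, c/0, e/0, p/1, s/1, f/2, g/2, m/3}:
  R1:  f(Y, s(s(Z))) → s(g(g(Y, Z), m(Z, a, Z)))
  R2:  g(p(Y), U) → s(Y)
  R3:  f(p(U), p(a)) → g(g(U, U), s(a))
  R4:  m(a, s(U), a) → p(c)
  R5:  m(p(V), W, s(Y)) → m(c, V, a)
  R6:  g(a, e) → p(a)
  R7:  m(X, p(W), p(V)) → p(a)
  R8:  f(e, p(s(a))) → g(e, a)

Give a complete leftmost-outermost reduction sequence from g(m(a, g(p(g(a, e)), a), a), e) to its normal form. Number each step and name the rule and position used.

s(c)

1. g(m(a, g(p(g(a, e)), a), a), e)  →  g(m(a, s(g(a, e)), a), e)   [R2 at 1.2]
2. g(m(a, s(g(a, e)), a), e)  →  g(p(c), e)   [R4 at 1]
3. g(p(c), e)  →  s(c)   [R2 at ε]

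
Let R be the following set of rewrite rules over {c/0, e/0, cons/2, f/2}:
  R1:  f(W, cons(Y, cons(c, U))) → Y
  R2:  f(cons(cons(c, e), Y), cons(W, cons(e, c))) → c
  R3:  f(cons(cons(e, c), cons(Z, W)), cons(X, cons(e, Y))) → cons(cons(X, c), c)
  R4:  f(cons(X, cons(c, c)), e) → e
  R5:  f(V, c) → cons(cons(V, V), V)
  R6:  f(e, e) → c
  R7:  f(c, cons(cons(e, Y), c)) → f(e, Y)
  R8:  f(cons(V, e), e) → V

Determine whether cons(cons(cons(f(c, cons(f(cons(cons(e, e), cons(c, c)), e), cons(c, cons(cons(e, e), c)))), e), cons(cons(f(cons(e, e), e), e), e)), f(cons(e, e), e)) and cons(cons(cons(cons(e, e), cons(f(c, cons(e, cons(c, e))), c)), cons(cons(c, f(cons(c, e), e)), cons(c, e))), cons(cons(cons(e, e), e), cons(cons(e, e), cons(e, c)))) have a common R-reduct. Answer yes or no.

no — NF(t₁) = cons(cons(cons(e, e), cons(cons(e, e), e)), e), NF(t₂) = cons(cons(cons(cons(e, e), cons(e, c)), cons(cons(c, c), cons(c, e))), cons(cons(cons(e, e), e), cons(cons(e, e), cons(e, c))))

Reduce t₁ = cons(cons(cons(f(c, cons(f(cons(cons(e, e), cons(c, c)), e), cons(c, cons(cons(e, e), c)))), e), cons(cons(f(cons(e, e), e), e), e)), f(cons(e, e), e)):
1. cons(cons(cons(f(c, cons(f(cons(cons(e, e), cons(c, c)), e), cons(c, cons(cons(e, e), c)))), e), cons(cons(f(cons(e, e), e), e), e)), f(cons(e, e), e))  →  cons(cons(cons(f(cons(cons(e, e), cons(c, c)), e), e), cons(cons(f(cons(e, e), e), e), e)), f(cons(e, e), e))   [R1 at 1.1.1]
2. cons(cons(cons(f(cons(cons(e, e), cons(c, c)), e), e), cons(cons(f(cons(e, e), e), e), e)), f(cons(e, e), e))  →  cons(cons(cons(e, e), cons(cons(f(cons(e, e), e), e), e)), f(cons(e, e), e))   [R4 at 1.1.1]
3. cons(cons(cons(e, e), cons(cons(f(cons(e, e), e), e), e)), f(cons(e, e), e))  →  cons(cons(cons(e, e), cons(cons(e, e), e)), f(cons(e, e), e))   [R8 at 1.2.1.1]
4. cons(cons(cons(e, e), cons(cons(e, e), e)), f(cons(e, e), e))  →  cons(cons(cons(e, e), cons(cons(e, e), e)), e)   [R8 at 2]

Reduce t₂ = cons(cons(cons(cons(e, e), cons(f(c, cons(e, cons(c, e))), c)), cons(cons(c, f(cons(c, e), e)), cons(c, e))), cons(cons(cons(e, e), e), cons(cons(e, e), cons(e, c)))):
1. cons(cons(cons(cons(e, e), cons(f(c, cons(e, cons(c, e))), c)), cons(cons(c, f(cons(c, e), e)), cons(c, e))), cons(cons(cons(e, e), e), cons(cons(e, e), cons(e, c))))  →  cons(cons(cons(cons(e, e), cons(e, c)), cons(cons(c, f(cons(c, e), e)), cons(c, e))), cons(cons(cons(e, e), e), cons(cons(e, e), cons(e, c))))   [R1 at 1.1.2.1]
2. cons(cons(cons(cons(e, e), cons(e, c)), cons(cons(c, f(cons(c, e), e)), cons(c, e))), cons(cons(cons(e, e), e), cons(cons(e, e), cons(e, c))))  →  cons(cons(cons(cons(e, e), cons(e, c)), cons(cons(c, c), cons(c, e))), cons(cons(cons(e, e), e), cons(cons(e, e), cons(e, c))))   [R8 at 1.2.1.2]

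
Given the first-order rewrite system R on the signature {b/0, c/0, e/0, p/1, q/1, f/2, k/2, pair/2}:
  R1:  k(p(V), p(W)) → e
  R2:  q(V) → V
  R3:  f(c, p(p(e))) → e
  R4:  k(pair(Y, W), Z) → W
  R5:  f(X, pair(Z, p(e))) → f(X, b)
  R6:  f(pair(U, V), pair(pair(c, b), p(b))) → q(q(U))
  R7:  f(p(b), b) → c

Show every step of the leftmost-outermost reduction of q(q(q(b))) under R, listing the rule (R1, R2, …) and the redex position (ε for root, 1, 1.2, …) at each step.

1. q(q(q(b)))  →  q(q(b))   [R2 at ε]
2. q(q(b))  →  q(b)   [R2 at ε]
3. q(b)  →  b   [R2 at ε]

b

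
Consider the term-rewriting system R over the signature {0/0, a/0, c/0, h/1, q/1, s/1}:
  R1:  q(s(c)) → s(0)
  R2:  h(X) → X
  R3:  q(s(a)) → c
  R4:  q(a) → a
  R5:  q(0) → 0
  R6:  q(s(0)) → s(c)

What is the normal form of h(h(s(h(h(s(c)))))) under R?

s(s(c))

1. h(h(s(h(h(s(c))))))  →  h(s(h(h(s(c)))))   [R2 at ε]
2. h(s(h(h(s(c)))))  →  s(h(h(s(c))))   [R2 at ε]
3. s(h(h(s(c))))  →  s(h(s(c)))   [R2 at 1]
4. s(h(s(c)))  →  s(s(c))   [R2 at 1]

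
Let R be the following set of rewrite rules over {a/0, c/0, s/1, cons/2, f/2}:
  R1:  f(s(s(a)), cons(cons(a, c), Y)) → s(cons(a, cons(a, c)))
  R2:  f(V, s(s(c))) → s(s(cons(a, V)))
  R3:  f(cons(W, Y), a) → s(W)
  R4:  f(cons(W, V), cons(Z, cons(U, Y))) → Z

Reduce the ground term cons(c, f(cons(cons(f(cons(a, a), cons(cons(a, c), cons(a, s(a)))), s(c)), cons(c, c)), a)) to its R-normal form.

1. cons(c, f(cons(cons(f(cons(a, a), cons(cons(a, c), cons(a, s(a)))), s(c)), cons(c, c)), a))  →  cons(c, s(cons(f(cons(a, a), cons(cons(a, c), cons(a, s(a)))), s(c))))   [R3 at 2]
2. cons(c, s(cons(f(cons(a, a), cons(cons(a, c), cons(a, s(a)))), s(c))))  →  cons(c, s(cons(cons(a, c), s(c))))   [R4 at 2.1.1]

cons(c, s(cons(cons(a, c), s(c))))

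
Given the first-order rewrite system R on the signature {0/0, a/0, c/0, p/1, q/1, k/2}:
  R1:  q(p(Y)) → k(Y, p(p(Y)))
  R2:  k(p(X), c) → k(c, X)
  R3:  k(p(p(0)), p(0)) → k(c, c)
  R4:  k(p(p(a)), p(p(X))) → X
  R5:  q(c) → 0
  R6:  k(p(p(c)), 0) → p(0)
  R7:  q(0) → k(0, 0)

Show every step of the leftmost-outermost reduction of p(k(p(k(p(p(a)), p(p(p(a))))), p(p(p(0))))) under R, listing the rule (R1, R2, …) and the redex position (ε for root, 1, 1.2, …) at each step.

p(p(0))

1. p(k(p(k(p(p(a)), p(p(p(a))))), p(p(p(0)))))  →  p(k(p(p(a)), p(p(p(0)))))   [R4 at 1.1.1]
2. p(k(p(p(a)), p(p(p(0)))))  →  p(p(0))   [R4 at 1]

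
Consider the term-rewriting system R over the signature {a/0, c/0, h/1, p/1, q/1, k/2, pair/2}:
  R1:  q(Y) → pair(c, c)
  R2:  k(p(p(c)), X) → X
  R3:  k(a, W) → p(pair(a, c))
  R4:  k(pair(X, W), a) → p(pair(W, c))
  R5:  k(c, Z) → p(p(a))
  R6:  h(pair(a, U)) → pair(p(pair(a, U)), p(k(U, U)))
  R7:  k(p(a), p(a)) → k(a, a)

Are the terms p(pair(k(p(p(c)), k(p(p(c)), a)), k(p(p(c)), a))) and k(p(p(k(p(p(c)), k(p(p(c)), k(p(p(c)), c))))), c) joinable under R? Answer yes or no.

Reduce t₁ = p(pair(k(p(p(c)), k(p(p(c)), a)), k(p(p(c)), a))):
1. p(pair(k(p(p(c)), k(p(p(c)), a)), k(p(p(c)), a)))  →  p(pair(k(p(p(c)), a), k(p(p(c)), a)))   [R2 at 1.1]
2. p(pair(k(p(p(c)), a), k(p(p(c)), a)))  →  p(pair(a, k(p(p(c)), a)))   [R2 at 1.1]
3. p(pair(a, k(p(p(c)), a)))  →  p(pair(a, a))   [R2 at 1.2]

Reduce t₂ = k(p(p(k(p(p(c)), k(p(p(c)), k(p(p(c)), c))))), c):
1. k(p(p(k(p(p(c)), k(p(p(c)), k(p(p(c)), c))))), c)  →  k(p(p(k(p(p(c)), k(p(p(c)), c)))), c)   [R2 at 1.1.1]
2. k(p(p(k(p(p(c)), k(p(p(c)), c)))), c)  →  k(p(p(k(p(p(c)), c))), c)   [R2 at 1.1.1]
3. k(p(p(k(p(p(c)), c))), c)  →  k(p(p(c)), c)   [R2 at 1.1.1]
4. k(p(p(c)), c)  →  c   [R2 at ε]

no — NF(t₁) = p(pair(a, a)), NF(t₂) = c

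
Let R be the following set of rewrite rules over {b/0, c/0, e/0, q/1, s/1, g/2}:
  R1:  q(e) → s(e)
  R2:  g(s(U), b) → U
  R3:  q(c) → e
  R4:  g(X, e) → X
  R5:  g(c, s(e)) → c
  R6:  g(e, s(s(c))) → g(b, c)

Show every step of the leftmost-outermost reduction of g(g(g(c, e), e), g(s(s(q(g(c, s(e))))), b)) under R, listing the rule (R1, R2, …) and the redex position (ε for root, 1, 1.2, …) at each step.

c

1. g(g(g(c, e), e), g(s(s(q(g(c, s(e))))), b))  →  g(g(c, e), g(s(s(q(g(c, s(e))))), b))   [R4 at 1]
2. g(g(c, e), g(s(s(q(g(c, s(e))))), b))  →  g(c, g(s(s(q(g(c, s(e))))), b))   [R4 at 1]
3. g(c, g(s(s(q(g(c, s(e))))), b))  →  g(c, s(q(g(c, s(e)))))   [R2 at 2]
4. g(c, s(q(g(c, s(e)))))  →  g(c, s(q(c)))   [R5 at 2.1.1]
5. g(c, s(q(c)))  →  g(c, s(e))   [R3 at 2.1]
6. g(c, s(e))  →  c   [R5 at ε]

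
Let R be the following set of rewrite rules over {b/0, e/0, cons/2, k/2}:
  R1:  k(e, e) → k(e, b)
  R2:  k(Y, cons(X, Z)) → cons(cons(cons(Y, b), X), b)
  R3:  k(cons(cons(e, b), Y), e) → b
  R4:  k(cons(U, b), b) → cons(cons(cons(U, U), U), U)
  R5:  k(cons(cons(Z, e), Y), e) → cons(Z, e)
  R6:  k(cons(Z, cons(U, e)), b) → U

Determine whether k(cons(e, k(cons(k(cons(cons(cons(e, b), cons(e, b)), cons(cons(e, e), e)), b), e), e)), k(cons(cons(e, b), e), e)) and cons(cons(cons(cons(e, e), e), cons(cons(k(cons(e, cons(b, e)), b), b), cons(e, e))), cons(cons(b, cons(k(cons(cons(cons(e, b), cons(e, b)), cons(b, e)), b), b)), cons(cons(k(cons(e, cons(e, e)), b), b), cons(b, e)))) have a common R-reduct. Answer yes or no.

Reduce t₁ = k(cons(e, k(cons(k(cons(cons(cons(e, b), cons(e, b)), cons(cons(e, e), e)), b), e), e)), k(cons(cons(e, b), e), e)):
1. k(cons(e, k(cons(k(cons(cons(cons(e, b), cons(e, b)), cons(cons(e, e), e)), b), e), e)), k(cons(cons(e, b), e), e))  →  k(cons(e, k(cons(cons(e, e), e), e)), k(cons(cons(e, b), e), e))   [R6 at 1.2.1.1]
2. k(cons(e, k(cons(cons(e, e), e), e)), k(cons(cons(e, b), e), e))  →  k(cons(e, cons(e, e)), k(cons(cons(e, b), e), e))   [R5 at 1.2]
3. k(cons(e, cons(e, e)), k(cons(cons(e, b), e), e))  →  k(cons(e, cons(e, e)), b)   [R3 at 2]
4. k(cons(e, cons(e, e)), b)  →  e   [R6 at ε]

Reduce t₂ = cons(cons(cons(cons(e, e), e), cons(cons(k(cons(e, cons(b, e)), b), b), cons(e, e))), cons(cons(b, cons(k(cons(cons(cons(e, b), cons(e, b)), cons(b, e)), b), b)), cons(cons(k(cons(e, cons(e, e)), b), b), cons(b, e)))):
1. cons(cons(cons(cons(e, e), e), cons(cons(k(cons(e, cons(b, e)), b), b), cons(e, e))), cons(cons(b, cons(k(cons(cons(cons(e, b), cons(e, b)), cons(b, e)), b), b)), cons(cons(k(cons(e, cons(e, e)), b), b), cons(b, e))))  →  cons(cons(cons(cons(e, e), e), cons(cons(b, b), cons(e, e))), cons(cons(b, cons(k(cons(cons(cons(e, b), cons(e, b)), cons(b, e)), b), b)), cons(cons(k(cons(e, cons(e, e)), b), b), cons(b, e))))   [R6 at 1.2.1.1]
2. cons(cons(cons(cons(e, e), e), cons(cons(b, b), cons(e, e))), cons(cons(b, cons(k(cons(cons(cons(e, b), cons(e, b)), cons(b, e)), b), b)), cons(cons(k(cons(e, cons(e, e)), b), b), cons(b, e))))  →  cons(cons(cons(cons(e, e), e), cons(cons(b, b), cons(e, e))), cons(cons(b, cons(b, b)), cons(cons(k(cons(e, cons(e, e)), b), b), cons(b, e))))   [R6 at 2.1.2.1]
3. cons(cons(cons(cons(e, e), e), cons(cons(b, b), cons(e, e))), cons(cons(b, cons(b, b)), cons(cons(k(cons(e, cons(e, e)), b), b), cons(b, e))))  →  cons(cons(cons(cons(e, e), e), cons(cons(b, b), cons(e, e))), cons(cons(b, cons(b, b)), cons(cons(e, b), cons(b, e))))   [R6 at 2.2.1.1]

no — NF(t₁) = e, NF(t₂) = cons(cons(cons(cons(e, e), e), cons(cons(b, b), cons(e, e))), cons(cons(b, cons(b, b)), cons(cons(e, b), cons(b, e))))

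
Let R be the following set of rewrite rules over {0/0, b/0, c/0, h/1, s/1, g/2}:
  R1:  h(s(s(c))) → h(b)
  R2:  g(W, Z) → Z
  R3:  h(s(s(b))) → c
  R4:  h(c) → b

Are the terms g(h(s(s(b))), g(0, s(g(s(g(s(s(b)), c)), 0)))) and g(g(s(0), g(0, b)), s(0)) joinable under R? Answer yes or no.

Reduce t₁ = g(h(s(s(b))), g(0, s(g(s(g(s(s(b)), c)), 0)))):
1. g(h(s(s(b))), g(0, s(g(s(g(s(s(b)), c)), 0))))  →  g(0, s(g(s(g(s(s(b)), c)), 0)))   [R2 at ε]
2. g(0, s(g(s(g(s(s(b)), c)), 0)))  →  s(g(s(g(s(s(b)), c)), 0))   [R2 at ε]
3. s(g(s(g(s(s(b)), c)), 0))  →  s(0)   [R2 at 1]

Reduce t₂ = g(g(s(0), g(0, b)), s(0)):
1. g(g(s(0), g(0, b)), s(0))  →  s(0)   [R2 at ε]

yes — NF(t₁) = s(0), NF(t₂) = s(0)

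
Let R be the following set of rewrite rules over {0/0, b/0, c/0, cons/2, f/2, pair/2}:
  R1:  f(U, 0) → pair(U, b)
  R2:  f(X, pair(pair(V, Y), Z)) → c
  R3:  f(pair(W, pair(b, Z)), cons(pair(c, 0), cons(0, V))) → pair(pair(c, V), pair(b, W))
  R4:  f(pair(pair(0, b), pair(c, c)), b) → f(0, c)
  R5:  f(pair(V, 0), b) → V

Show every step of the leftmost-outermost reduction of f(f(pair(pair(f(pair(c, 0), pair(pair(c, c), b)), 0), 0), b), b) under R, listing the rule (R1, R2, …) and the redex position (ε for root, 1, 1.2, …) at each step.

1. f(f(pair(pair(f(pair(c, 0), pair(pair(c, c), b)), 0), 0), b), b)  →  f(pair(f(pair(c, 0), pair(pair(c, c), b)), 0), b)   [R5 at 1]
2. f(pair(f(pair(c, 0), pair(pair(c, c), b)), 0), b)  →  f(pair(c, 0), pair(pair(c, c), b))   [R5 at ε]
3. f(pair(c, 0), pair(pair(c, c), b))  →  c   [R2 at ε]

c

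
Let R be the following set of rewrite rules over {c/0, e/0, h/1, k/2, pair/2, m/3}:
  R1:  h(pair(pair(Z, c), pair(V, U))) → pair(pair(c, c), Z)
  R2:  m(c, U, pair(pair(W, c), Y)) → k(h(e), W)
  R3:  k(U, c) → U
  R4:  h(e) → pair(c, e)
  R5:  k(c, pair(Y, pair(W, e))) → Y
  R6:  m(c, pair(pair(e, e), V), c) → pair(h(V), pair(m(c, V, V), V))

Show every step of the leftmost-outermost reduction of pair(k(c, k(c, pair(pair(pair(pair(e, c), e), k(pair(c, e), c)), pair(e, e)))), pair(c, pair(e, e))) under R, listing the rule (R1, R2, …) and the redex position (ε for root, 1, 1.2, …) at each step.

pair(pair(pair(e, c), e), pair(c, pair(e, e)))

1. pair(k(c, k(c, pair(pair(pair(pair(e, c), e), k(pair(c, e), c)), pair(e, e)))), pair(c, pair(e, e)))  →  pair(k(c, pair(pair(pair(e, c), e), k(pair(c, e), c))), pair(c, pair(e, e)))   [R5 at 1.2]
2. pair(k(c, pair(pair(pair(e, c), e), k(pair(c, e), c))), pair(c, pair(e, e)))  →  pair(k(c, pair(pair(pair(e, c), e), pair(c, e))), pair(c, pair(e, e)))   [R3 at 1.2.2]
3. pair(k(c, pair(pair(pair(e, c), e), pair(c, e))), pair(c, pair(e, e)))  →  pair(pair(pair(e, c), e), pair(c, pair(e, e)))   [R5 at 1]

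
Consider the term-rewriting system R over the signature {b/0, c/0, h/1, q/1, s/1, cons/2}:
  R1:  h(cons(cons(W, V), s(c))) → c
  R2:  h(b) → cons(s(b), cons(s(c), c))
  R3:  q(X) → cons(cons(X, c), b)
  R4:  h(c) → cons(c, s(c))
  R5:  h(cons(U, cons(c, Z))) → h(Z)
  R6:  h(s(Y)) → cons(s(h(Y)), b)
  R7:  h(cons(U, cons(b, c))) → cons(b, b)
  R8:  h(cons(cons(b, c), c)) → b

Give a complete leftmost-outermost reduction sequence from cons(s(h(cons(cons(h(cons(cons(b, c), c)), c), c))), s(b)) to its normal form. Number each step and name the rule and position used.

1. cons(s(h(cons(cons(h(cons(cons(b, c), c)), c), c))), s(b))  →  cons(s(h(cons(cons(b, c), c))), s(b))   [R8 at 1.1.1.1.1]
2. cons(s(h(cons(cons(b, c), c))), s(b))  →  cons(s(b), s(b))   [R8 at 1.1]

cons(s(b), s(b))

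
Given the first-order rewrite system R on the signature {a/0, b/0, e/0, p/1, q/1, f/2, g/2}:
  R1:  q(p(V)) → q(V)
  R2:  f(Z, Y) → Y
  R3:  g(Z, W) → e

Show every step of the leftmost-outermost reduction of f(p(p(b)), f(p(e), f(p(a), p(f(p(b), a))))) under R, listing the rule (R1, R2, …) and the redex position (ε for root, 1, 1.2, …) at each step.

p(a)

1. f(p(p(b)), f(p(e), f(p(a), p(f(p(b), a)))))  →  f(p(e), f(p(a), p(f(p(b), a))))   [R2 at ε]
2. f(p(e), f(p(a), p(f(p(b), a))))  →  f(p(a), p(f(p(b), a)))   [R2 at ε]
3. f(p(a), p(f(p(b), a)))  →  p(f(p(b), a))   [R2 at ε]
4. p(f(p(b), a))  →  p(a)   [R2 at 1]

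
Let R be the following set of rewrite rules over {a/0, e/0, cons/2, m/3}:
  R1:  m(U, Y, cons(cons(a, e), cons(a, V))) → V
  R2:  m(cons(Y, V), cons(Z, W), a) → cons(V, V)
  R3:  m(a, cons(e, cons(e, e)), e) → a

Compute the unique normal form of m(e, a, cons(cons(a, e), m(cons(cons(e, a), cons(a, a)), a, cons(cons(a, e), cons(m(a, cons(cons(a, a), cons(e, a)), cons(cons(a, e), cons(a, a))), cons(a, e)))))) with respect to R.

e

1. m(e, a, cons(cons(a, e), m(cons(cons(e, a), cons(a, a)), a, cons(cons(a, e), cons(m(a, cons(cons(a, a), cons(e, a)), cons(cons(a, e), cons(a, a))), cons(a, e))))))  →  m(e, a, cons(cons(a, e), m(cons(cons(e, a), cons(a, a)), a, cons(cons(a, e), cons(a, cons(a, e))))))   [R1 at 3.2.3.2.1]
2. m(e, a, cons(cons(a, e), m(cons(cons(e, a), cons(a, a)), a, cons(cons(a, e), cons(a, cons(a, e))))))  →  m(e, a, cons(cons(a, e), cons(a, e)))   [R1 at 3.2]
3. m(e, a, cons(cons(a, e), cons(a, e)))  →  e   [R1 at ε]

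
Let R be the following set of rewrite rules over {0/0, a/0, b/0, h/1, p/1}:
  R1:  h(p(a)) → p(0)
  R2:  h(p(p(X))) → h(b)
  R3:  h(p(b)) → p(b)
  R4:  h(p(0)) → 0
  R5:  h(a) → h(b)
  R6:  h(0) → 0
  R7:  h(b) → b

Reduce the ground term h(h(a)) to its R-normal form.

b

1. h(h(a))  →  h(h(b))   [R5 at 1]
2. h(h(b))  →  h(b)   [R7 at 1]
3. h(b)  →  b   [R7 at ε]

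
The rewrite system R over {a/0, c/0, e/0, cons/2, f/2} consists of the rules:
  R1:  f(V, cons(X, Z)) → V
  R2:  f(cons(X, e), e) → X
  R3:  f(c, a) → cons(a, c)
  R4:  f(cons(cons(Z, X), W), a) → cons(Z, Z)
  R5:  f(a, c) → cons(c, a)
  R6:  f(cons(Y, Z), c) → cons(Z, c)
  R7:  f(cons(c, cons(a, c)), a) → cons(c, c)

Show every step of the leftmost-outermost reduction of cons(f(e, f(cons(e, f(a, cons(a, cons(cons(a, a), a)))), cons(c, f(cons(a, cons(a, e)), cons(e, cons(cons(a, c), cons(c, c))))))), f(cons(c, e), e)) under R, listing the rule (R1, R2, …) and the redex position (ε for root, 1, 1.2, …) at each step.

cons(e, c)

1. cons(f(e, f(cons(e, f(a, cons(a, cons(cons(a, a), a)))), cons(c, f(cons(a, cons(a, e)), cons(e, cons(cons(a, c), cons(c, c))))))), f(cons(c, e), e))  →  cons(f(e, cons(e, f(a, cons(a, cons(cons(a, a), a))))), f(cons(c, e), e))   [R1 at 1.2]
2. cons(f(e, cons(e, f(a, cons(a, cons(cons(a, a), a))))), f(cons(c, e), e))  →  cons(e, f(cons(c, e), e))   [R1 at 1]
3. cons(e, f(cons(c, e), e))  →  cons(e, c)   [R2 at 2]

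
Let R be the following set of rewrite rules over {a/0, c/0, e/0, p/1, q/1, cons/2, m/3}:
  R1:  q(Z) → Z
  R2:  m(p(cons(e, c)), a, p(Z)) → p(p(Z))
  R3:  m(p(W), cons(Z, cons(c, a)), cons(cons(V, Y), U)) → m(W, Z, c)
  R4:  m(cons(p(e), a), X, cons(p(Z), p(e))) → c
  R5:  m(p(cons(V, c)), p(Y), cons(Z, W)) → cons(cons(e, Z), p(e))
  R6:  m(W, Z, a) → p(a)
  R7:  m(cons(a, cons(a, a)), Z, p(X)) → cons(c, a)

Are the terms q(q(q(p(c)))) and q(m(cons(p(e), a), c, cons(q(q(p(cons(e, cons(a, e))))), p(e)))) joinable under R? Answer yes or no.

no — NF(t₁) = p(c), NF(t₂) = c

Reduce t₁ = q(q(q(p(c)))):
1. q(q(q(p(c))))  →  q(q(p(c)))   [R1 at ε]
2. q(q(p(c)))  →  q(p(c))   [R1 at ε]
3. q(p(c))  →  p(c)   [R1 at ε]

Reduce t₂ = q(m(cons(p(e), a), c, cons(q(q(p(cons(e, cons(a, e))))), p(e)))):
1. q(m(cons(p(e), a), c, cons(q(q(p(cons(e, cons(a, e))))), p(e))))  →  m(cons(p(e), a), c, cons(q(q(p(cons(e, cons(a, e))))), p(e)))   [R1 at ε]
2. m(cons(p(e), a), c, cons(q(q(p(cons(e, cons(a, e))))), p(e)))  →  m(cons(p(e), a), c, cons(q(p(cons(e, cons(a, e)))), p(e)))   [R1 at 3.1]
3. m(cons(p(e), a), c, cons(q(p(cons(e, cons(a, e)))), p(e)))  →  m(cons(p(e), a), c, cons(p(cons(e, cons(a, e))), p(e)))   [R1 at 3.1]
4. m(cons(p(e), a), c, cons(p(cons(e, cons(a, e))), p(e)))  →  c   [R4 at ε]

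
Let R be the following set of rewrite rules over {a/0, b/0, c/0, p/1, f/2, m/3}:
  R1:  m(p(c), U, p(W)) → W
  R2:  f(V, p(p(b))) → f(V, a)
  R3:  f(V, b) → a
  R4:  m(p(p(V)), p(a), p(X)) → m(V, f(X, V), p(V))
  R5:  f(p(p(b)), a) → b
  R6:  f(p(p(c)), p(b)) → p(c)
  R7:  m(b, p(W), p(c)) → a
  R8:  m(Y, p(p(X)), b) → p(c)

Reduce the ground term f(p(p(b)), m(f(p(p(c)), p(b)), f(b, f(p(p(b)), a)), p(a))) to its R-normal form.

1. f(p(p(b)), m(f(p(p(c)), p(b)), f(b, f(p(p(b)), a)), p(a)))  →  f(p(p(b)), m(p(c), f(b, f(p(p(b)), a)), p(a)))   [R6 at 2.1]
2. f(p(p(b)), m(p(c), f(b, f(p(p(b)), a)), p(a)))  →  f(p(p(b)), a)   [R1 at 2]
3. f(p(p(b)), a)  →  b   [R5 at ε]

b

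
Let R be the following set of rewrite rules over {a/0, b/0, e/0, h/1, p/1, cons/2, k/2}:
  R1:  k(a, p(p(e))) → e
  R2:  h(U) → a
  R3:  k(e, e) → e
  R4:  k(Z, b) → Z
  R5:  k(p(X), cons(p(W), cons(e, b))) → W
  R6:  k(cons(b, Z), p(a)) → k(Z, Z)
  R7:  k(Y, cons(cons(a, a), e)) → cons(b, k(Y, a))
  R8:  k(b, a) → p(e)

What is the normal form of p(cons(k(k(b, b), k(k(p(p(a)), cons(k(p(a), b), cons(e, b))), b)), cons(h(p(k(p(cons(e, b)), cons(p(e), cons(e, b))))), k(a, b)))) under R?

p(cons(p(e), cons(a, a)))

1. p(cons(k(k(b, b), k(k(p(p(a)), cons(k(p(a), b), cons(e, b))), b)), cons(h(p(k(p(cons(e, b)), cons(p(e), cons(e, b))))), k(a, b))))  →  p(cons(k(b, k(k(p(p(a)), cons(k(p(a), b), cons(e, b))), b)), cons(h(p(k(p(cons(e, b)), cons(p(e), cons(e, b))))), k(a, b))))   [R4 at 1.1.1]
2. p(cons(k(b, k(k(p(p(a)), cons(k(p(a), b), cons(e, b))), b)), cons(h(p(k(p(cons(e, b)), cons(p(e), cons(e, b))))), k(a, b))))  →  p(cons(k(b, k(p(p(a)), cons(k(p(a), b), cons(e, b)))), cons(h(p(k(p(cons(e, b)), cons(p(e), cons(e, b))))), k(a, b))))   [R4 at 1.1.2]
3. p(cons(k(b, k(p(p(a)), cons(k(p(a), b), cons(e, b)))), cons(h(p(k(p(cons(e, b)), cons(p(e), cons(e, b))))), k(a, b))))  →  p(cons(k(b, k(p(p(a)), cons(p(a), cons(e, b)))), cons(h(p(k(p(cons(e, b)), cons(p(e), cons(e, b))))), k(a, b))))   [R4 at 1.1.2.2.1]
4. p(cons(k(b, k(p(p(a)), cons(p(a), cons(e, b)))), cons(h(p(k(p(cons(e, b)), cons(p(e), cons(e, b))))), k(a, b))))  →  p(cons(k(b, a), cons(h(p(k(p(cons(e, b)), cons(p(e), cons(e, b))))), k(a, b))))   [R5 at 1.1.2]
5. p(cons(k(b, a), cons(h(p(k(p(cons(e, b)), cons(p(e), cons(e, b))))), k(a, b))))  →  p(cons(p(e), cons(h(p(k(p(cons(e, b)), cons(p(e), cons(e, b))))), k(a, b))))   [R8 at 1.1]
6. p(cons(p(e), cons(h(p(k(p(cons(e, b)), cons(p(e), cons(e, b))))), k(a, b))))  →  p(cons(p(e), cons(a, k(a, b))))   [R2 at 1.2.1]
7. p(cons(p(e), cons(a, k(a, b))))  →  p(cons(p(e), cons(a, a)))   [R4 at 1.2.2]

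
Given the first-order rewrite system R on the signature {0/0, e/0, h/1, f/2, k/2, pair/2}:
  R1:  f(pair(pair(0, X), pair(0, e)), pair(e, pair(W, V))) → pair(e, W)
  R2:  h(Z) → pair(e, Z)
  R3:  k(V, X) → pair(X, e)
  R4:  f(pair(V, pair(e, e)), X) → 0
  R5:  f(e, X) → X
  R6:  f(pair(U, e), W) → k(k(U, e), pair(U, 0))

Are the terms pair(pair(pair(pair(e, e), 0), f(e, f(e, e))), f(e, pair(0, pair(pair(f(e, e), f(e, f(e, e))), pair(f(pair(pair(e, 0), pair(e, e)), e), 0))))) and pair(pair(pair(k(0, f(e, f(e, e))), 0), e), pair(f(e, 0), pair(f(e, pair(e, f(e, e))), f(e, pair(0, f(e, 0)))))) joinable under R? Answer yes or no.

yes — NF(t₁) = pair(pair(pair(pair(e, e), 0), e), pair(0, pair(pair(e, e), pair(0, 0)))), NF(t₂) = pair(pair(pair(pair(e, e), 0), e), pair(0, pair(pair(e, e), pair(0, 0))))

Reduce t₁ = pair(pair(pair(pair(e, e), 0), f(e, f(e, e))), f(e, pair(0, pair(pair(f(e, e), f(e, f(e, e))), pair(f(pair(pair(e, 0), pair(e, e)), e), 0))))):
1. pair(pair(pair(pair(e, e), 0), f(e, f(e, e))), f(e, pair(0, pair(pair(f(e, e), f(e, f(e, e))), pair(f(pair(pair(e, 0), pair(e, e)), e), 0)))))  →  pair(pair(pair(pair(e, e), 0), f(e, e)), f(e, pair(0, pair(pair(f(e, e), f(e, f(e, e))), pair(f(pair(pair(e, 0), pair(e, e)), e), 0)))))   [R5 at 1.2]
2. pair(pair(pair(pair(e, e), 0), f(e, e)), f(e, pair(0, pair(pair(f(e, e), f(e, f(e, e))), pair(f(pair(pair(e, 0), pair(e, e)), e), 0)))))  →  pair(pair(pair(pair(e, e), 0), e), f(e, pair(0, pair(pair(f(e, e), f(e, f(e, e))), pair(f(pair(pair(e, 0), pair(e, e)), e), 0)))))   [R5 at 1.2]
3. pair(pair(pair(pair(e, e), 0), e), f(e, pair(0, pair(pair(f(e, e), f(e, f(e, e))), pair(f(pair(pair(e, 0), pair(e, e)), e), 0)))))  →  pair(pair(pair(pair(e, e), 0), e), pair(0, pair(pair(f(e, e), f(e, f(e, e))), pair(f(pair(pair(e, 0), pair(e, e)), e), 0))))   [R5 at 2]
4. pair(pair(pair(pair(e, e), 0), e), pair(0, pair(pair(f(e, e), f(e, f(e, e))), pair(f(pair(pair(e, 0), pair(e, e)), e), 0))))  →  pair(pair(pair(pair(e, e), 0), e), pair(0, pair(pair(e, f(e, f(e, e))), pair(f(pair(pair(e, 0), pair(e, e)), e), 0))))   [R5 at 2.2.1.1]
5. pair(pair(pair(pair(e, e), 0), e), pair(0, pair(pair(e, f(e, f(e, e))), pair(f(pair(pair(e, 0), pair(e, e)), e), 0))))  →  pair(pair(pair(pair(e, e), 0), e), pair(0, pair(pair(e, f(e, e)), pair(f(pair(pair(e, 0), pair(e, e)), e), 0))))   [R5 at 2.2.1.2]
6. pair(pair(pair(pair(e, e), 0), e), pair(0, pair(pair(e, f(e, e)), pair(f(pair(pair(e, 0), pair(e, e)), e), 0))))  →  pair(pair(pair(pair(e, e), 0), e), pair(0, pair(pair(e, e), pair(f(pair(pair(e, 0), pair(e, e)), e), 0))))   [R5 at 2.2.1.2]
7. pair(pair(pair(pair(e, e), 0), e), pair(0, pair(pair(e, e), pair(f(pair(pair(e, 0), pair(e, e)), e), 0))))  →  pair(pair(pair(pair(e, e), 0), e), pair(0, pair(pair(e, e), pair(0, 0))))   [R4 at 2.2.2.1]

Reduce t₂ = pair(pair(pair(k(0, f(e, f(e, e))), 0), e), pair(f(e, 0), pair(f(e, pair(e, f(e, e))), f(e, pair(0, f(e, 0)))))):
1. pair(pair(pair(k(0, f(e, f(e, e))), 0), e), pair(f(e, 0), pair(f(e, pair(e, f(e, e))), f(e, pair(0, f(e, 0))))))  →  pair(pair(pair(pair(f(e, f(e, e)), e), 0), e), pair(f(e, 0), pair(f(e, pair(e, f(e, e))), f(e, pair(0, f(e, 0))))))   [R3 at 1.1.1]
2. pair(pair(pair(pair(f(e, f(e, e)), e), 0), e), pair(f(e, 0), pair(f(e, pair(e, f(e, e))), f(e, pair(0, f(e, 0))))))  →  pair(pair(pair(pair(f(e, e), e), 0), e), pair(f(e, 0), pair(f(e, pair(e, f(e, e))), f(e, pair(0, f(e, 0))))))   [R5 at 1.1.1.1]
3. pair(pair(pair(pair(f(e, e), e), 0), e), pair(f(e, 0), pair(f(e, pair(e, f(e, e))), f(e, pair(0, f(e, 0))))))  →  pair(pair(pair(pair(e, e), 0), e), pair(f(e, 0), pair(f(e, pair(e, f(e, e))), f(e, pair(0, f(e, 0))))))   [R5 at 1.1.1.1]
4. pair(pair(pair(pair(e, e), 0), e), pair(f(e, 0), pair(f(e, pair(e, f(e, e))), f(e, pair(0, f(e, 0))))))  →  pair(pair(pair(pair(e, e), 0), e), pair(0, pair(f(e, pair(e, f(e, e))), f(e, pair(0, f(e, 0))))))   [R5 at 2.1]
5. pair(pair(pair(pair(e, e), 0), e), pair(0, pair(f(e, pair(e, f(e, e))), f(e, pair(0, f(e, 0))))))  →  pair(pair(pair(pair(e, e), 0), e), pair(0, pair(pair(e, f(e, e)), f(e, pair(0, f(e, 0))))))   [R5 at 2.2.1]
6. pair(pair(pair(pair(e, e), 0), e), pair(0, pair(pair(e, f(e, e)), f(e, pair(0, f(e, 0))))))  →  pair(pair(pair(pair(e, e), 0), e), pair(0, pair(pair(e, e), f(e, pair(0, f(e, 0))))))   [R5 at 2.2.1.2]
7. pair(pair(pair(pair(e, e), 0), e), pair(0, pair(pair(e, e), f(e, pair(0, f(e, 0))))))  →  pair(pair(pair(pair(e, e), 0), e), pair(0, pair(pair(e, e), pair(0, f(e, 0)))))   [R5 at 2.2.2]
8. pair(pair(pair(pair(e, e), 0), e), pair(0, pair(pair(e, e), pair(0, f(e, 0)))))  →  pair(pair(pair(pair(e, e), 0), e), pair(0, pair(pair(e, e), pair(0, 0))))   [R5 at 2.2.2.2]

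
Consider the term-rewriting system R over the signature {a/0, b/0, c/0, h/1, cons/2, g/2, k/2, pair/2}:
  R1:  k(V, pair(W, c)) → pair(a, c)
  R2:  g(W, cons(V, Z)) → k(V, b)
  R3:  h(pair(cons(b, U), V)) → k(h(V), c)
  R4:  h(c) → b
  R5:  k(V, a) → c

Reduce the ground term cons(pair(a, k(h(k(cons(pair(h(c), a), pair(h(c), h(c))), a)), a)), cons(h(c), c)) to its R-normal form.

1. cons(pair(a, k(h(k(cons(pair(h(c), a), pair(h(c), h(c))), a)), a)), cons(h(c), c))  →  cons(pair(a, c), cons(h(c), c))   [R5 at 1.2]
2. cons(pair(a, c), cons(h(c), c))  →  cons(pair(a, c), cons(b, c))   [R4 at 2.1]

cons(pair(a, c), cons(b, c))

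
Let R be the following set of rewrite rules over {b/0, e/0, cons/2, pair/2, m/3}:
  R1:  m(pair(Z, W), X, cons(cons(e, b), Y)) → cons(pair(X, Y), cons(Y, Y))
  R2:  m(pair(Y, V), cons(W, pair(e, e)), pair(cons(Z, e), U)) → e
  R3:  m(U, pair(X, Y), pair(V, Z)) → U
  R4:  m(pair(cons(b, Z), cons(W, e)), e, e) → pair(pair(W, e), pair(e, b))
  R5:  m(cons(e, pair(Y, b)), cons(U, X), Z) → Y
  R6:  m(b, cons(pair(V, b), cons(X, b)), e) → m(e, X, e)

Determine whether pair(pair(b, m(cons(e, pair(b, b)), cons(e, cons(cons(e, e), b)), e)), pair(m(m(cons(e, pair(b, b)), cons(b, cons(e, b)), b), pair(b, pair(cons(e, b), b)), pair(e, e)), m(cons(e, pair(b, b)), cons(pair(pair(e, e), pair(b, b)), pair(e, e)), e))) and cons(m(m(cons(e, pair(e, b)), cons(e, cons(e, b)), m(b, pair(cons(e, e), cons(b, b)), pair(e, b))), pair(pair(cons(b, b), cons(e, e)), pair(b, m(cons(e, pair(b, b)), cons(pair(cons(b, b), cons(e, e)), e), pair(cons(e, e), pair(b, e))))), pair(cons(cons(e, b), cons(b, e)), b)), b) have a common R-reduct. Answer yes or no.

Reduce t₁ = pair(pair(b, m(cons(e, pair(b, b)), cons(e, cons(cons(e, e), b)), e)), pair(m(m(cons(e, pair(b, b)), cons(b, cons(e, b)), b), pair(b, pair(cons(e, b), b)), pair(e, e)), m(cons(e, pair(b, b)), cons(pair(pair(e, e), pair(b, b)), pair(e, e)), e))):
1. pair(pair(b, m(cons(e, pair(b, b)), cons(e, cons(cons(e, e), b)), e)), pair(m(m(cons(e, pair(b, b)), cons(b, cons(e, b)), b), pair(b, pair(cons(e, b), b)), pair(e, e)), m(cons(e, pair(b, b)), cons(pair(pair(e, e), pair(b, b)), pair(e, e)), e)))  →  pair(pair(b, b), pair(m(m(cons(e, pair(b, b)), cons(b, cons(e, b)), b), pair(b, pair(cons(e, b), b)), pair(e, e)), m(cons(e, pair(b, b)), cons(pair(pair(e, e), pair(b, b)), pair(e, e)), e)))   [R5 at 1.2]
2. pair(pair(b, b), pair(m(m(cons(e, pair(b, b)), cons(b, cons(e, b)), b), pair(b, pair(cons(e, b), b)), pair(e, e)), m(cons(e, pair(b, b)), cons(pair(pair(e, e), pair(b, b)), pair(e, e)), e)))  →  pair(pair(b, b), pair(m(cons(e, pair(b, b)), cons(b, cons(e, b)), b), m(cons(e, pair(b, b)), cons(pair(pair(e, e), pair(b, b)), pair(e, e)), e)))   [R3 at 2.1]
3. pair(pair(b, b), pair(m(cons(e, pair(b, b)), cons(b, cons(e, b)), b), m(cons(e, pair(b, b)), cons(pair(pair(e, e), pair(b, b)), pair(e, e)), e)))  →  pair(pair(b, b), pair(b, m(cons(e, pair(b, b)), cons(pair(pair(e, e), pair(b, b)), pair(e, e)), e)))   [R5 at 2.1]
4. pair(pair(b, b), pair(b, m(cons(e, pair(b, b)), cons(pair(pair(e, e), pair(b, b)), pair(e, e)), e)))  →  pair(pair(b, b), pair(b, b))   [R5 at 2.2]

Reduce t₂ = cons(m(m(cons(e, pair(e, b)), cons(e, cons(e, b)), m(b, pair(cons(e, e), cons(b, b)), pair(e, b))), pair(pair(cons(b, b), cons(e, e)), pair(b, m(cons(e, pair(b, b)), cons(pair(cons(b, b), cons(e, e)), e), pair(cons(e, e), pair(b, e))))), pair(cons(cons(e, b), cons(b, e)), b)), b):
1. cons(m(m(cons(e, pair(e, b)), cons(e, cons(e, b)), m(b, pair(cons(e, e), cons(b, b)), pair(e, b))), pair(pair(cons(b, b), cons(e, e)), pair(b, m(cons(e, pair(b, b)), cons(pair(cons(b, b), cons(e, e)), e), pair(cons(e, e), pair(b, e))))), pair(cons(cons(e, b), cons(b, e)), b)), b)  →  cons(m(cons(e, pair(e, b)), cons(e, cons(e, b)), m(b, pair(cons(e, e), cons(b, b)), pair(e, b))), b)   [R3 at 1]
2. cons(m(cons(e, pair(e, b)), cons(e, cons(e, b)), m(b, pair(cons(e, e), cons(b, b)), pair(e, b))), b)  →  cons(e, b)   [R5 at 1]

no — NF(t₁) = pair(pair(b, b), pair(b, b)), NF(t₂) = cons(e, b)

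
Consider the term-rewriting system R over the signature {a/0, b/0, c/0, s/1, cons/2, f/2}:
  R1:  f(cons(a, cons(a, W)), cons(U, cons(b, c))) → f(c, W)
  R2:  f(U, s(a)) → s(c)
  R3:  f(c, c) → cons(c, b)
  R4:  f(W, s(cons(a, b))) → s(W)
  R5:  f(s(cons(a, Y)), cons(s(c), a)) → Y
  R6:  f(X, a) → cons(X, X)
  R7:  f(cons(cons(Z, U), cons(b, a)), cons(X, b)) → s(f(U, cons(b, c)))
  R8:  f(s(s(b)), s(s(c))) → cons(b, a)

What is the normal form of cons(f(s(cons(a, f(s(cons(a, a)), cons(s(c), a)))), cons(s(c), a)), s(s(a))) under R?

cons(a, s(s(a)))

1. cons(f(s(cons(a, f(s(cons(a, a)), cons(s(c), a)))), cons(s(c), a)), s(s(a)))  →  cons(f(s(cons(a, a)), cons(s(c), a)), s(s(a)))   [R5 at 1]
2. cons(f(s(cons(a, a)), cons(s(c), a)), s(s(a)))  →  cons(a, s(s(a)))   [R5 at 1]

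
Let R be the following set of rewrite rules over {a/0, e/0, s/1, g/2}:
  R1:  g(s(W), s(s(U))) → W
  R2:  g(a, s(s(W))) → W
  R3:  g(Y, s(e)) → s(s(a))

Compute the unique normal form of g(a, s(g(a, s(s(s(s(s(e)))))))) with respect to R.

1. g(a, s(g(a, s(s(s(s(s(e))))))))  →  g(a, s(s(s(s(e)))))   [R2 at 2.1]
2. g(a, s(s(s(s(e)))))  →  s(s(e))   [R2 at ε]

s(s(e))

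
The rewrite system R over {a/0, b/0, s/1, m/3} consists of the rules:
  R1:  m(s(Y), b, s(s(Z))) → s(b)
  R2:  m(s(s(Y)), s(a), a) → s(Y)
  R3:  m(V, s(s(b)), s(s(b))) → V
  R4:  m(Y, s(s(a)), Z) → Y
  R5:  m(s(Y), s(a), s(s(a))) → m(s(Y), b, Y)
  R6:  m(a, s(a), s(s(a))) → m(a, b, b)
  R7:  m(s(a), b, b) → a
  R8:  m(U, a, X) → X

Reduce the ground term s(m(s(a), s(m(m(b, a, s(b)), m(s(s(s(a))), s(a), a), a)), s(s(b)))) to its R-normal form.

s(s(a))

1. s(m(s(a), s(m(m(b, a, s(b)), m(s(s(s(a))), s(a), a), a)), s(s(b))))  →  s(m(s(a), s(m(s(b), m(s(s(s(a))), s(a), a), a)), s(s(b))))   [R8 at 1.2.1.1]
2. s(m(s(a), s(m(s(b), m(s(s(s(a))), s(a), a), a)), s(s(b))))  →  s(m(s(a), s(m(s(b), s(s(a)), a)), s(s(b))))   [R2 at 1.2.1.2]
3. s(m(s(a), s(m(s(b), s(s(a)), a)), s(s(b))))  →  s(m(s(a), s(s(b)), s(s(b))))   [R4 at 1.2.1]
4. s(m(s(a), s(s(b)), s(s(b))))  →  s(s(a))   [R3 at 1]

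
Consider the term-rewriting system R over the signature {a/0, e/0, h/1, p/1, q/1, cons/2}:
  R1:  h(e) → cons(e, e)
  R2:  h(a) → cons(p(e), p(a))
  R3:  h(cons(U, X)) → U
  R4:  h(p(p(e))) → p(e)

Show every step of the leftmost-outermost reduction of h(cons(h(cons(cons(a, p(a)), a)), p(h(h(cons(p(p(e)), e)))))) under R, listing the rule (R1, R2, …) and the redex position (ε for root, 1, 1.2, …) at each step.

1. h(cons(h(cons(cons(a, p(a)), a)), p(h(h(cons(p(p(e)), e))))))  →  h(cons(cons(a, p(a)), a))   [R3 at ε]
2. h(cons(cons(a, p(a)), a))  →  cons(a, p(a))   [R3 at ε]

cons(a, p(a))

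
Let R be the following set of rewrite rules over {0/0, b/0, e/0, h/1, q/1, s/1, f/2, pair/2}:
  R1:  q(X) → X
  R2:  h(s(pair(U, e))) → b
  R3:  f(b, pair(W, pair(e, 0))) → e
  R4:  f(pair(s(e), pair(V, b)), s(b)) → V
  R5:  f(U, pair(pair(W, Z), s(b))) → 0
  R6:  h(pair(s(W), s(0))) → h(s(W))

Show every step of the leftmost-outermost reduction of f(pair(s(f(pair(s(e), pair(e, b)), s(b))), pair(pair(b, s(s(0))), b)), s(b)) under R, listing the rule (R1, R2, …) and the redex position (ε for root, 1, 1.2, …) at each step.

1. f(pair(s(f(pair(s(e), pair(e, b)), s(b))), pair(pair(b, s(s(0))), b)), s(b))  →  f(pair(s(e), pair(pair(b, s(s(0))), b)), s(b))   [R4 at 1.1.1]
2. f(pair(s(e), pair(pair(b, s(s(0))), b)), s(b))  →  pair(b, s(s(0)))   [R4 at ε]

pair(b, s(s(0)))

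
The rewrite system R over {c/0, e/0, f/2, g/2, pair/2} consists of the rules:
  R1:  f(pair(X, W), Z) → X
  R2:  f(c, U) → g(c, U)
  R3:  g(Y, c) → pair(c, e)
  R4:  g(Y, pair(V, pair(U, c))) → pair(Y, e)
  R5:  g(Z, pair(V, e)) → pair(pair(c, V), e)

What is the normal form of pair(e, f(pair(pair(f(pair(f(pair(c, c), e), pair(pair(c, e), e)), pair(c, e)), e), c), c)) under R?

1. pair(e, f(pair(pair(f(pair(f(pair(c, c), e), pair(pair(c, e), e)), pair(c, e)), e), c), c))  →  pair(e, pair(f(pair(f(pair(c, c), e), pair(pair(c, e), e)), pair(c, e)), e))   [R1 at 2]
2. pair(e, pair(f(pair(f(pair(c, c), e), pair(pair(c, e), e)), pair(c, e)), e))  →  pair(e, pair(f(pair(c, c), e), e))   [R1 at 2.1]
3. pair(e, pair(f(pair(c, c), e), e))  →  pair(e, pair(c, e))   [R1 at 2.1]

pair(e, pair(c, e))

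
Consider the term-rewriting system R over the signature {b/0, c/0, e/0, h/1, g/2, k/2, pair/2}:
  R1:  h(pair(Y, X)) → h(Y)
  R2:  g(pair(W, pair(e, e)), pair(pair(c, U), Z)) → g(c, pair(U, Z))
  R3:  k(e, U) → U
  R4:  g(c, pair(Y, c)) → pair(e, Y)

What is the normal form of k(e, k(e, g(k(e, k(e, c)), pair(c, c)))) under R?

1. k(e, k(e, g(k(e, k(e, c)), pair(c, c))))  →  k(e, g(k(e, k(e, c)), pair(c, c)))   [R3 at ε]
2. k(e, g(k(e, k(e, c)), pair(c, c)))  →  g(k(e, k(e, c)), pair(c, c))   [R3 at ε]
3. g(k(e, k(e, c)), pair(c, c))  →  g(k(e, c), pair(c, c))   [R3 at 1]
4. g(k(e, c), pair(c, c))  →  g(c, pair(c, c))   [R3 at 1]
5. g(c, pair(c, c))  →  pair(e, c)   [R4 at ε]

pair(e, c)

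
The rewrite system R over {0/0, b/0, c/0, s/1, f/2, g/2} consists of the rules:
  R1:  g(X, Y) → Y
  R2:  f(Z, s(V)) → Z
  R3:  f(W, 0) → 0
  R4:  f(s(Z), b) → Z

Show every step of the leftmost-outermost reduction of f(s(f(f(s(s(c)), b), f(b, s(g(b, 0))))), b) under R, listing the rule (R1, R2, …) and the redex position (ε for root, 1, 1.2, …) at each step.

1. f(s(f(f(s(s(c)), b), f(b, s(g(b, 0))))), b)  →  f(f(s(s(c)), b), f(b, s(g(b, 0))))   [R4 at ε]
2. f(f(s(s(c)), b), f(b, s(g(b, 0))))  →  f(s(c), f(b, s(g(b, 0))))   [R4 at 1]
3. f(s(c), f(b, s(g(b, 0))))  →  f(s(c), b)   [R2 at 2]
4. f(s(c), b)  →  c   [R4 at ε]

c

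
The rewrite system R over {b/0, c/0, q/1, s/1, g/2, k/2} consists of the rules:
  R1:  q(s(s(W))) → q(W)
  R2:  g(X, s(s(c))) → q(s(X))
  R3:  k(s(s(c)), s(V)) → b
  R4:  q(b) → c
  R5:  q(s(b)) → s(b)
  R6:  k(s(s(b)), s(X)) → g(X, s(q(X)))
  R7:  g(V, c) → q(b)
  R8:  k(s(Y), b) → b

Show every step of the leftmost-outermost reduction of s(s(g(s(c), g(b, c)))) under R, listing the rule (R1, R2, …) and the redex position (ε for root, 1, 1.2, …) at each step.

s(s(c))

1. s(s(g(s(c), g(b, c))))  →  s(s(g(s(c), q(b))))   [R7 at 1.1.2]
2. s(s(g(s(c), q(b))))  →  s(s(g(s(c), c)))   [R4 at 1.1.2]
3. s(s(g(s(c), c)))  →  s(s(q(b)))   [R7 at 1.1]
4. s(s(q(b)))  →  s(s(c))   [R4 at 1.1]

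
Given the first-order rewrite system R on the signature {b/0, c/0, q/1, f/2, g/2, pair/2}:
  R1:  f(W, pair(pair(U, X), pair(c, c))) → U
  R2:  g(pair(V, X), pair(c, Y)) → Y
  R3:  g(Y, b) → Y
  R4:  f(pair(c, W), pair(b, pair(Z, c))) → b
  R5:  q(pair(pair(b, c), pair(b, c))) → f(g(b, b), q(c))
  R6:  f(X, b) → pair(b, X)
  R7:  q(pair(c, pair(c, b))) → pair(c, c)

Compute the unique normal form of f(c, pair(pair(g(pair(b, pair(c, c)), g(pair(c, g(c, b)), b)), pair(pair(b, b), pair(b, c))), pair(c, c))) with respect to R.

c

1. f(c, pair(pair(g(pair(b, pair(c, c)), g(pair(c, g(c, b)), b)), pair(pair(b, b), pair(b, c))), pair(c, c)))  →  g(pair(b, pair(c, c)), g(pair(c, g(c, b)), b))   [R1 at ε]
2. g(pair(b, pair(c, c)), g(pair(c, g(c, b)), b))  →  g(pair(b, pair(c, c)), pair(c, g(c, b)))   [R3 at 2]
3. g(pair(b, pair(c, c)), pair(c, g(c, b)))  →  g(c, b)   [R2 at ε]
4. g(c, b)  →  c   [R3 at ε]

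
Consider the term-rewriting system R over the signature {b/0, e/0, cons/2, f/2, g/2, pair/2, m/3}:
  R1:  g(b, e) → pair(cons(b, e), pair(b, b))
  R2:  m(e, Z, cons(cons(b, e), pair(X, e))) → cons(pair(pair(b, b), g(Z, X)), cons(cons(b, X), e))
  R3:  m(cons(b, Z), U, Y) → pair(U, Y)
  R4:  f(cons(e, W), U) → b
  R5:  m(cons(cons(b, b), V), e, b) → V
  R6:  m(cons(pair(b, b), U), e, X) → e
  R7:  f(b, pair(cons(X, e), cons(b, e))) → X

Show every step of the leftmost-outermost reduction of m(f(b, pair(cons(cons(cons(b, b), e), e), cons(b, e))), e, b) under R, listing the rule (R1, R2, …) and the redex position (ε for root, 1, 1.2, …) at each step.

e

1. m(f(b, pair(cons(cons(cons(b, b), e), e), cons(b, e))), e, b)  →  m(cons(cons(b, b), e), e, b)   [R7 at 1]
2. m(cons(cons(b, b), e), e, b)  →  e   [R5 at ε]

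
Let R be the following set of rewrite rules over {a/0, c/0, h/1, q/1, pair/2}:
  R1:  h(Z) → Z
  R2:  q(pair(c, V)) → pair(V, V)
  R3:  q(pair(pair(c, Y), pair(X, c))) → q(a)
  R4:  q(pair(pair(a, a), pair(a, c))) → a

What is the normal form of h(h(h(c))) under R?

1. h(h(h(c)))  →  h(h(c))   [R1 at ε]
2. h(h(c))  →  h(c)   [R1 at ε]
3. h(c)  →  c   [R1 at ε]

c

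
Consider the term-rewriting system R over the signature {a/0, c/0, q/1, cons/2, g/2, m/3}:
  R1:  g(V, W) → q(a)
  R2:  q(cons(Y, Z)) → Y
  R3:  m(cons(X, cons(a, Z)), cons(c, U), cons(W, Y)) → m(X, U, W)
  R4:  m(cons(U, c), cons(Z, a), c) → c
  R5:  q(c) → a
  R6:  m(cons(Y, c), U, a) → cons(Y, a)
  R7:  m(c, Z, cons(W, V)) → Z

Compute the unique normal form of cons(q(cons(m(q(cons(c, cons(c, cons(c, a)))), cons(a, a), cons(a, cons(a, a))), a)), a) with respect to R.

cons(cons(a, a), a)

1. cons(q(cons(m(q(cons(c, cons(c, cons(c, a)))), cons(a, a), cons(a, cons(a, a))), a)), a)  →  cons(m(q(cons(c, cons(c, cons(c, a)))), cons(a, a), cons(a, cons(a, a))), a)   [R2 at 1]
2. cons(m(q(cons(c, cons(c, cons(c, a)))), cons(a, a), cons(a, cons(a, a))), a)  →  cons(m(c, cons(a, a), cons(a, cons(a, a))), a)   [R2 at 1.1]
3. cons(m(c, cons(a, a), cons(a, cons(a, a))), a)  →  cons(cons(a, a), a)   [R7 at 1]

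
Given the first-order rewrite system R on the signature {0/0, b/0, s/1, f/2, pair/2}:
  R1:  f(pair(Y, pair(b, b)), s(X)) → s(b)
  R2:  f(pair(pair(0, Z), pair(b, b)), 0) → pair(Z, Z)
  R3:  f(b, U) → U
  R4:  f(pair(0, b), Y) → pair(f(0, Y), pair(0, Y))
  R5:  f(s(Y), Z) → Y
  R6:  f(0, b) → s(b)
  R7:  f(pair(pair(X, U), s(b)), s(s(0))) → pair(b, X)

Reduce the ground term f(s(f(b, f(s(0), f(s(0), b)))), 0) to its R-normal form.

1. f(s(f(b, f(s(0), f(s(0), b)))), 0)  →  f(b, f(s(0), f(s(0), b)))   [R5 at ε]
2. f(b, f(s(0), f(s(0), b)))  →  f(s(0), f(s(0), b))   [R3 at ε]
3. f(s(0), f(s(0), b))  →  0   [R5 at ε]

0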